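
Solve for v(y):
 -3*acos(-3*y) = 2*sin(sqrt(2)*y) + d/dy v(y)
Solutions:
 v(y) = C1 - 3*y*acos(-3*y) - sqrt(1 - 9*y^2) + sqrt(2)*cos(sqrt(2)*y)


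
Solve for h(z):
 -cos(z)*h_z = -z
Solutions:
 h(z) = C1 + Integral(z/cos(z), z)


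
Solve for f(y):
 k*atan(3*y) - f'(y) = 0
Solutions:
 f(y) = C1 + k*(y*atan(3*y) - log(9*y^2 + 1)/6)


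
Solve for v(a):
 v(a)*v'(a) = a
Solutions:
 v(a) = -sqrt(C1 + a^2)
 v(a) = sqrt(C1 + a^2)


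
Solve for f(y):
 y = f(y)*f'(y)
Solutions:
 f(y) = -sqrt(C1 + y^2)
 f(y) = sqrt(C1 + y^2)


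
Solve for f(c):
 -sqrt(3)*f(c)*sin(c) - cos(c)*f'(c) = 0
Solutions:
 f(c) = C1*cos(c)^(sqrt(3))


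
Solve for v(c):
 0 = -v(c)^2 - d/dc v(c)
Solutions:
 v(c) = 1/(C1 + c)


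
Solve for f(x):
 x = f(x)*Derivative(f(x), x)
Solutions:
 f(x) = -sqrt(C1 + x^2)
 f(x) = sqrt(C1 + x^2)


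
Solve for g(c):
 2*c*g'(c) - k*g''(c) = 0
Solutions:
 g(c) = C1 + C2*erf(c*sqrt(-1/k))/sqrt(-1/k)


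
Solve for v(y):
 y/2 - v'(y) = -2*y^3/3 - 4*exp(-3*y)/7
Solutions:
 v(y) = C1 + y^4/6 + y^2/4 - 4*exp(-3*y)/21


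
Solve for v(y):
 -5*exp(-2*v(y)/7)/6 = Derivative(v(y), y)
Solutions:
 v(y) = 7*log(-sqrt(C1 - 5*y)) - 7*log(21)/2
 v(y) = 7*log(C1 - 5*y)/2 - 7*log(21)/2


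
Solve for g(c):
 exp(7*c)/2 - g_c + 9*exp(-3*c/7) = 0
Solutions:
 g(c) = C1 + exp(7*c)/14 - 21*exp(-3*c/7)


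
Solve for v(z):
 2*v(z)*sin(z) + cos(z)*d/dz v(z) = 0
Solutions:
 v(z) = C1*cos(z)^2


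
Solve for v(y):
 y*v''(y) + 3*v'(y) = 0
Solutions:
 v(y) = C1 + C2/y^2


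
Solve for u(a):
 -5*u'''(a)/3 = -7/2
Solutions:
 u(a) = C1 + C2*a + C3*a^2 + 7*a^3/20


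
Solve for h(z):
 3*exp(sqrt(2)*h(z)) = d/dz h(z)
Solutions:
 h(z) = sqrt(2)*(2*log(-1/(C1 + 3*z)) - log(2))/4


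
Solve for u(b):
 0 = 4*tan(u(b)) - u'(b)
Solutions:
 u(b) = pi - asin(C1*exp(4*b))
 u(b) = asin(C1*exp(4*b))


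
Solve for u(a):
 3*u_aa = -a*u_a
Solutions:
 u(a) = C1 + C2*erf(sqrt(6)*a/6)


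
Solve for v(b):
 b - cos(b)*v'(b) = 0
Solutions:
 v(b) = C1 + Integral(b/cos(b), b)


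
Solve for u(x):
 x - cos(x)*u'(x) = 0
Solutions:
 u(x) = C1 + Integral(x/cos(x), x)


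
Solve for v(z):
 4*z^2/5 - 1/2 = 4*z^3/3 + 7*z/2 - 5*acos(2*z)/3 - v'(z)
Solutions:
 v(z) = C1 + z^4/3 - 4*z^3/15 + 7*z^2/4 - 5*z*acos(2*z)/3 + z/2 + 5*sqrt(1 - 4*z^2)/6


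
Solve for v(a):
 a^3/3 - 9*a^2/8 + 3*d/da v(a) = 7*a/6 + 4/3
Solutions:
 v(a) = C1 - a^4/36 + a^3/8 + 7*a^2/36 + 4*a/9


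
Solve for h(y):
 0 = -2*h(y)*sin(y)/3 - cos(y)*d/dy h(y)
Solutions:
 h(y) = C1*cos(y)^(2/3)


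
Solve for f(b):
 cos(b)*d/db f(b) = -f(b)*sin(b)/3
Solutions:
 f(b) = C1*cos(b)^(1/3)


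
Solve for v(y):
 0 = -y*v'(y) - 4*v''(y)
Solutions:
 v(y) = C1 + C2*erf(sqrt(2)*y/4)


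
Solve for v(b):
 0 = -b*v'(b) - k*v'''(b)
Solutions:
 v(b) = C1 + Integral(C2*airyai(b*(-1/k)^(1/3)) + C3*airybi(b*(-1/k)^(1/3)), b)


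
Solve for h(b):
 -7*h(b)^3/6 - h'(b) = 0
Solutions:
 h(b) = -sqrt(3)*sqrt(-1/(C1 - 7*b))
 h(b) = sqrt(3)*sqrt(-1/(C1 - 7*b))


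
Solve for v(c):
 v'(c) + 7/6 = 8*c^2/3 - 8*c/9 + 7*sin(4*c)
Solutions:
 v(c) = C1 + 8*c^3/9 - 4*c^2/9 - 7*c/6 - 7*cos(4*c)/4


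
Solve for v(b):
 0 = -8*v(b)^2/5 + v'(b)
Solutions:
 v(b) = -5/(C1 + 8*b)


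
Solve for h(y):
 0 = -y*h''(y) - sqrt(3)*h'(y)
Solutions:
 h(y) = C1 + C2*y^(1 - sqrt(3))


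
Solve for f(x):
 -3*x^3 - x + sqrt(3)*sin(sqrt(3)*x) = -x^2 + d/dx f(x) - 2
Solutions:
 f(x) = C1 - 3*x^4/4 + x^3/3 - x^2/2 + 2*x - cos(sqrt(3)*x)


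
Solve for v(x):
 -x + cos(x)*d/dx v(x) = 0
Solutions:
 v(x) = C1 + Integral(x/cos(x), x)


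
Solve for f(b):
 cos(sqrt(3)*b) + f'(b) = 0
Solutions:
 f(b) = C1 - sqrt(3)*sin(sqrt(3)*b)/3


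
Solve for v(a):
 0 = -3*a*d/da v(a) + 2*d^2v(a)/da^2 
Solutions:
 v(a) = C1 + C2*erfi(sqrt(3)*a/2)


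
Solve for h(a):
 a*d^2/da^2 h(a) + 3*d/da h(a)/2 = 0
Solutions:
 h(a) = C1 + C2/sqrt(a)


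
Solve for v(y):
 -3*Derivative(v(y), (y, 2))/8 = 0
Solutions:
 v(y) = C1 + C2*y


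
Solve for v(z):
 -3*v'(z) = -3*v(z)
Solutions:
 v(z) = C1*exp(z)


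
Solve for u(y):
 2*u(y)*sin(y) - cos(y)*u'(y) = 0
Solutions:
 u(y) = C1/cos(y)^2


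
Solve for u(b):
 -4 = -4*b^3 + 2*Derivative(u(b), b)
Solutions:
 u(b) = C1 + b^4/2 - 2*b


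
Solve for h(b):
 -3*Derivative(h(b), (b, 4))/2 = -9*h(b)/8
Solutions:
 h(b) = C1*exp(-sqrt(2)*3^(1/4)*b/2) + C2*exp(sqrt(2)*3^(1/4)*b/2) + C3*sin(sqrt(2)*3^(1/4)*b/2) + C4*cos(sqrt(2)*3^(1/4)*b/2)


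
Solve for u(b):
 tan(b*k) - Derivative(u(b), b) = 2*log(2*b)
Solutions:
 u(b) = C1 - 2*b*log(b) - 2*b*log(2) + 2*b + Piecewise((-log(cos(b*k))/k, Ne(k, 0)), (0, True))


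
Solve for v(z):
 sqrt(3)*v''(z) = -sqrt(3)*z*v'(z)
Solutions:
 v(z) = C1 + C2*erf(sqrt(2)*z/2)


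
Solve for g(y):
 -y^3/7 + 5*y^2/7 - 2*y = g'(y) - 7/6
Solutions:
 g(y) = C1 - y^4/28 + 5*y^3/21 - y^2 + 7*y/6


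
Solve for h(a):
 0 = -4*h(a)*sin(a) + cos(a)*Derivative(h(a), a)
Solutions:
 h(a) = C1/cos(a)^4


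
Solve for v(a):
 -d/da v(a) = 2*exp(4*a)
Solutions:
 v(a) = C1 - exp(4*a)/2


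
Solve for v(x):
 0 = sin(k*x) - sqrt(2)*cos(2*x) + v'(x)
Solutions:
 v(x) = C1 + sqrt(2)*sin(2*x)/2 + cos(k*x)/k


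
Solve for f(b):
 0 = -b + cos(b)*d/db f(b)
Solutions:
 f(b) = C1 + Integral(b/cos(b), b)


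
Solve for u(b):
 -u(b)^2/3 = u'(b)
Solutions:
 u(b) = 3/(C1 + b)


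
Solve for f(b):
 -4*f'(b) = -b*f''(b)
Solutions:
 f(b) = C1 + C2*b^5


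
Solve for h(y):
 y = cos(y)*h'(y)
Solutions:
 h(y) = C1 + Integral(y/cos(y), y)


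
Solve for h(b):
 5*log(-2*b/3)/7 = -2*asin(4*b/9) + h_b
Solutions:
 h(b) = C1 + 5*b*log(-b)/7 + 2*b*asin(4*b/9) - 5*b*log(3)/7 - 5*b/7 + 5*b*log(2)/7 + sqrt(81 - 16*b^2)/2


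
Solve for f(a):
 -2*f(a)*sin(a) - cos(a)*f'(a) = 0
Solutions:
 f(a) = C1*cos(a)^2


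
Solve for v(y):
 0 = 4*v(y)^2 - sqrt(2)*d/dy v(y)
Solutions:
 v(y) = -1/(C1 + 2*sqrt(2)*y)


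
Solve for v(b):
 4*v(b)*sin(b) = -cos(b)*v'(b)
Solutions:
 v(b) = C1*cos(b)^4


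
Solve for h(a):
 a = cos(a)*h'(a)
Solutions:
 h(a) = C1 + Integral(a/cos(a), a)


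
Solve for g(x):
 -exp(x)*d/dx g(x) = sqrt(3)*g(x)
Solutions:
 g(x) = C1*exp(sqrt(3)*exp(-x))


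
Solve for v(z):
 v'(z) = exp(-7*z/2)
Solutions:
 v(z) = C1 - 2*exp(-7*z/2)/7


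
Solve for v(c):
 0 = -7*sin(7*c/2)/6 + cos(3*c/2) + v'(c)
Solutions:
 v(c) = C1 - 2*sin(3*c/2)/3 - cos(7*c/2)/3


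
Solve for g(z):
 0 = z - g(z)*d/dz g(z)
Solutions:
 g(z) = -sqrt(C1 + z^2)
 g(z) = sqrt(C1 + z^2)


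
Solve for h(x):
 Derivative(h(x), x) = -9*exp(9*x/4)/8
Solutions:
 h(x) = C1 - exp(9*x/4)/2


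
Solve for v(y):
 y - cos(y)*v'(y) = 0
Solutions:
 v(y) = C1 + Integral(y/cos(y), y)


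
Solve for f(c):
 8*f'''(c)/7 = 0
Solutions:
 f(c) = C1 + C2*c + C3*c^2


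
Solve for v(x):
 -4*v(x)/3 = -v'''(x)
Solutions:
 v(x) = C3*exp(6^(2/3)*x/3) + (C1*sin(2^(2/3)*3^(1/6)*x/2) + C2*cos(2^(2/3)*3^(1/6)*x/2))*exp(-6^(2/3)*x/6)


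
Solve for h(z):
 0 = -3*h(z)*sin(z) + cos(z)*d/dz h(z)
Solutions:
 h(z) = C1/cos(z)^3


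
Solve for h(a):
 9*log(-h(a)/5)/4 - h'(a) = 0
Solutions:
 -4*Integral(1/(log(-_y) - log(5)), (_y, h(a)))/9 = C1 - a


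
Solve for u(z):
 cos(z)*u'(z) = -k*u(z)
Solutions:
 u(z) = C1*exp(k*(log(sin(z) - 1) - log(sin(z) + 1))/2)


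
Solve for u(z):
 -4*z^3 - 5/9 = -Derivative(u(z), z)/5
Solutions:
 u(z) = C1 + 5*z^4 + 25*z/9


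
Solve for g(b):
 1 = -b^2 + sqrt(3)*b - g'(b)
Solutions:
 g(b) = C1 - b^3/3 + sqrt(3)*b^2/2 - b


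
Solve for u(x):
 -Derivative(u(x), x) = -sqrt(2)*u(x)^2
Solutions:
 u(x) = -1/(C1 + sqrt(2)*x)


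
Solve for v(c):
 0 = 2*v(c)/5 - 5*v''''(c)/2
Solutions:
 v(c) = C1*exp(-sqrt(10)*c/5) + C2*exp(sqrt(10)*c/5) + C3*sin(sqrt(10)*c/5) + C4*cos(sqrt(10)*c/5)


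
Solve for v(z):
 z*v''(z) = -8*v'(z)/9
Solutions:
 v(z) = C1 + C2*z^(1/9)


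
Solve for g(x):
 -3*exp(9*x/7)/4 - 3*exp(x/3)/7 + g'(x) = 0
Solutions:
 g(x) = C1 + 7*exp(9*x/7)/12 + 9*exp(x/3)/7


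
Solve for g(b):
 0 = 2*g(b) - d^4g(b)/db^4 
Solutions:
 g(b) = C1*exp(-2^(1/4)*b) + C2*exp(2^(1/4)*b) + C3*sin(2^(1/4)*b) + C4*cos(2^(1/4)*b)


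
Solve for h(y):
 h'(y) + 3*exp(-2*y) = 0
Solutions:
 h(y) = C1 + 3*exp(-2*y)/2


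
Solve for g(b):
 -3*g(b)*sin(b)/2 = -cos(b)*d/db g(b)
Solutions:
 g(b) = C1/cos(b)^(3/2)


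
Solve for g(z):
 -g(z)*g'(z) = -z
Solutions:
 g(z) = -sqrt(C1 + z^2)
 g(z) = sqrt(C1 + z^2)


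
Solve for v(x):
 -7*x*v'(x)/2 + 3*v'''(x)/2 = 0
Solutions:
 v(x) = C1 + Integral(C2*airyai(3^(2/3)*7^(1/3)*x/3) + C3*airybi(3^(2/3)*7^(1/3)*x/3), x)


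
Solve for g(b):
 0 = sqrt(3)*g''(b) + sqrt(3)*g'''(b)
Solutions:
 g(b) = C1 + C2*b + C3*exp(-b)


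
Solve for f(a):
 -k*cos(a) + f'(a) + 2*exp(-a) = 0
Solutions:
 f(a) = C1 + k*sin(a) + 2*exp(-a)


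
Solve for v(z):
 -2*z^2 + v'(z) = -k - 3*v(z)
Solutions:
 v(z) = C1*exp(-3*z) - k/3 + 2*z^2/3 - 4*z/9 + 4/27


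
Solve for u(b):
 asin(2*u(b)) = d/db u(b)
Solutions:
 Integral(1/asin(2*_y), (_y, u(b))) = C1 + b


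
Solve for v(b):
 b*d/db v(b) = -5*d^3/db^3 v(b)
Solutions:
 v(b) = C1 + Integral(C2*airyai(-5^(2/3)*b/5) + C3*airybi(-5^(2/3)*b/5), b)


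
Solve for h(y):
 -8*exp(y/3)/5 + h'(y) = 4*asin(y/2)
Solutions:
 h(y) = C1 + 4*y*asin(y/2) + 4*sqrt(4 - y^2) + 24*exp(y/3)/5


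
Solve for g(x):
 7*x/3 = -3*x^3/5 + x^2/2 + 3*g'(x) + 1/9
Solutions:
 g(x) = C1 + x^4/20 - x^3/18 + 7*x^2/18 - x/27


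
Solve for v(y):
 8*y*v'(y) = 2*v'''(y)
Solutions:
 v(y) = C1 + Integral(C2*airyai(2^(2/3)*y) + C3*airybi(2^(2/3)*y), y)


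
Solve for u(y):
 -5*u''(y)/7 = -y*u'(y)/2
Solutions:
 u(y) = C1 + C2*erfi(sqrt(35)*y/10)


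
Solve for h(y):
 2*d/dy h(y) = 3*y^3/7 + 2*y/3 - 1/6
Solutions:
 h(y) = C1 + 3*y^4/56 + y^2/6 - y/12


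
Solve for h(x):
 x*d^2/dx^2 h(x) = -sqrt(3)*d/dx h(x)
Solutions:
 h(x) = C1 + C2*x^(1 - sqrt(3))


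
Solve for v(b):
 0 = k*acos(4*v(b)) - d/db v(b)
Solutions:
 Integral(1/acos(4*_y), (_y, v(b))) = C1 + b*k


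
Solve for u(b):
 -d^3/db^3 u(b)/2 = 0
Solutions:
 u(b) = C1 + C2*b + C3*b^2


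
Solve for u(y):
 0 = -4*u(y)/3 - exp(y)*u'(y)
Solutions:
 u(y) = C1*exp(4*exp(-y)/3)


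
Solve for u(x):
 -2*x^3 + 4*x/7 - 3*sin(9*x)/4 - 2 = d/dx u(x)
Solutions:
 u(x) = C1 - x^4/2 + 2*x^2/7 - 2*x + cos(9*x)/12


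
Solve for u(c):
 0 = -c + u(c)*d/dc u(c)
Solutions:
 u(c) = -sqrt(C1 + c^2)
 u(c) = sqrt(C1 + c^2)


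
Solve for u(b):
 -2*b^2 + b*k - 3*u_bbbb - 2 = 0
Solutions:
 u(b) = C1 + C2*b + C3*b^2 + C4*b^3 - b^6/540 + b^5*k/360 - b^4/36


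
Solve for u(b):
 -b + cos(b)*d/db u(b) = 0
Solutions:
 u(b) = C1 + Integral(b/cos(b), b)


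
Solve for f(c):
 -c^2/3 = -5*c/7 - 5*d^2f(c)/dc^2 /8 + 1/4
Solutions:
 f(c) = C1 + C2*c + 2*c^4/45 - 4*c^3/21 + c^2/5


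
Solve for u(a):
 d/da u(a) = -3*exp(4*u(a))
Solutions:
 u(a) = log(-I*(1/(C1 + 12*a))^(1/4))
 u(a) = log(I*(1/(C1 + 12*a))^(1/4))
 u(a) = log(-(1/(C1 + 12*a))^(1/4))
 u(a) = log(1/(C1 + 12*a))/4


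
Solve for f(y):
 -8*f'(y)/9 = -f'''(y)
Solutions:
 f(y) = C1 + C2*exp(-2*sqrt(2)*y/3) + C3*exp(2*sqrt(2)*y/3)


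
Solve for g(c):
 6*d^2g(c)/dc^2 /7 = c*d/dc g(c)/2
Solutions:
 g(c) = C1 + C2*erfi(sqrt(42)*c/12)


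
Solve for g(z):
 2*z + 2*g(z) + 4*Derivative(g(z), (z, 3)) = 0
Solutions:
 g(z) = C3*exp(-2^(2/3)*z/2) - z + (C1*sin(2^(2/3)*sqrt(3)*z/4) + C2*cos(2^(2/3)*sqrt(3)*z/4))*exp(2^(2/3)*z/4)


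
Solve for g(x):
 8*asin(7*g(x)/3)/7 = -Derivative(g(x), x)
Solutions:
 Integral(1/asin(7*_y/3), (_y, g(x))) = C1 - 8*x/7


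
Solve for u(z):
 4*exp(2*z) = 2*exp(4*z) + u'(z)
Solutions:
 u(z) = C1 - exp(4*z)/2 + 2*exp(2*z)


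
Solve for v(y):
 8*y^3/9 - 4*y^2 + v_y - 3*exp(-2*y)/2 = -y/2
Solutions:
 v(y) = C1 - 2*y^4/9 + 4*y^3/3 - y^2/4 - 3*exp(-2*y)/4


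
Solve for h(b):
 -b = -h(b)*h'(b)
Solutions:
 h(b) = -sqrt(C1 + b^2)
 h(b) = sqrt(C1 + b^2)


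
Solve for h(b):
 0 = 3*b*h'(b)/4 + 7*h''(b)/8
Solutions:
 h(b) = C1 + C2*erf(sqrt(21)*b/7)


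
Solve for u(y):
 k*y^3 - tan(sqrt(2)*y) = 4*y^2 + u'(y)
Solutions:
 u(y) = C1 + k*y^4/4 - 4*y^3/3 + sqrt(2)*log(cos(sqrt(2)*y))/2


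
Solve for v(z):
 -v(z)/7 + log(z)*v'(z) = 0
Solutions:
 v(z) = C1*exp(li(z)/7)


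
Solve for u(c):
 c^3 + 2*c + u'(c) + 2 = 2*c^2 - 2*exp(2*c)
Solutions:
 u(c) = C1 - c^4/4 + 2*c^3/3 - c^2 - 2*c - exp(2*c)


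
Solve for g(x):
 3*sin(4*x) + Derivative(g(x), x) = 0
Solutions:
 g(x) = C1 + 3*cos(4*x)/4


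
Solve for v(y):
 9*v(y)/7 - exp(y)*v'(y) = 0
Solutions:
 v(y) = C1*exp(-9*exp(-y)/7)


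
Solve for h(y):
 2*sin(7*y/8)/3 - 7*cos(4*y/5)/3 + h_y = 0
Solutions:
 h(y) = C1 + 35*sin(4*y/5)/12 + 16*cos(7*y/8)/21


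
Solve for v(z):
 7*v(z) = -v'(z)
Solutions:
 v(z) = C1*exp(-7*z)


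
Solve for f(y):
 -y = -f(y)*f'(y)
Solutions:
 f(y) = -sqrt(C1 + y^2)
 f(y) = sqrt(C1 + y^2)


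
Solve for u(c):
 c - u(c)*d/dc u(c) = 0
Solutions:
 u(c) = -sqrt(C1 + c^2)
 u(c) = sqrt(C1 + c^2)


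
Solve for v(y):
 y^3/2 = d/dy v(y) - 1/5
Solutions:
 v(y) = C1 + y^4/8 + y/5


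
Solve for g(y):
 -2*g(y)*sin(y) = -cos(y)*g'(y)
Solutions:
 g(y) = C1/cos(y)^2


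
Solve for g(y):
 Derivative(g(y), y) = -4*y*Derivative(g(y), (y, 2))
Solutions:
 g(y) = C1 + C2*y^(3/4)


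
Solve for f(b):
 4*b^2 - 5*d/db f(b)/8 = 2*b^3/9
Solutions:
 f(b) = C1 - 4*b^4/45 + 32*b^3/15


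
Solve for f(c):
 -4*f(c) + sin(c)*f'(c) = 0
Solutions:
 f(c) = C1*(cos(c)^2 - 2*cos(c) + 1)/(cos(c)^2 + 2*cos(c) + 1)


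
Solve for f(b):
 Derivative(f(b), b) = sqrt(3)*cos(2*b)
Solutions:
 f(b) = C1 + sqrt(3)*sin(2*b)/2


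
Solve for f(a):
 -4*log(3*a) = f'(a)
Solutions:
 f(a) = C1 - 4*a*log(a) - a*log(81) + 4*a


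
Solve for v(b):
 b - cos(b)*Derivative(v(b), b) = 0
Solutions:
 v(b) = C1 + Integral(b/cos(b), b)


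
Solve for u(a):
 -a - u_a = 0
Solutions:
 u(a) = C1 - a^2/2


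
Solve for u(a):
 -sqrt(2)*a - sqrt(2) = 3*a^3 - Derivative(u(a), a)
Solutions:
 u(a) = C1 + 3*a^4/4 + sqrt(2)*a^2/2 + sqrt(2)*a


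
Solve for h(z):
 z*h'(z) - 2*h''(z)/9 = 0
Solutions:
 h(z) = C1 + C2*erfi(3*z/2)


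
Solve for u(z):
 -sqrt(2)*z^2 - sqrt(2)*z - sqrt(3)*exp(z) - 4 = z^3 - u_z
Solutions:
 u(z) = C1 + z^4/4 + sqrt(2)*z^3/3 + sqrt(2)*z^2/2 + 4*z + sqrt(3)*exp(z)


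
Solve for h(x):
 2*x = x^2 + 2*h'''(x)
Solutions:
 h(x) = C1 + C2*x + C3*x^2 - x^5/120 + x^4/24


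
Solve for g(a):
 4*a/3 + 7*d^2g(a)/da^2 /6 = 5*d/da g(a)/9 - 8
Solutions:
 g(a) = C1 + C2*exp(10*a/21) + 6*a^2/5 + 486*a/25


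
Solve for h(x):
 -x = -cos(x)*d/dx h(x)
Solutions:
 h(x) = C1 + Integral(x/cos(x), x)


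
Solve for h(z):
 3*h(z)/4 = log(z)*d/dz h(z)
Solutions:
 h(z) = C1*exp(3*li(z)/4)


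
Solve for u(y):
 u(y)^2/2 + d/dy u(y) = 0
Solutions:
 u(y) = 2/(C1 + y)


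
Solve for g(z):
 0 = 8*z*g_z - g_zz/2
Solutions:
 g(z) = C1 + C2*erfi(2*sqrt(2)*z)


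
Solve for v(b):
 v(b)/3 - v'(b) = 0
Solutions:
 v(b) = C1*exp(b/3)


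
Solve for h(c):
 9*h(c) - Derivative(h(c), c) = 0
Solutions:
 h(c) = C1*exp(9*c)


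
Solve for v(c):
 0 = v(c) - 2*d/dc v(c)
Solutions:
 v(c) = C1*exp(c/2)


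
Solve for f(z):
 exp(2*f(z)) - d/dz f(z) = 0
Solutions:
 f(z) = log(-sqrt(-1/(C1 + z))) - log(2)/2
 f(z) = log(-1/(C1 + z))/2 - log(2)/2


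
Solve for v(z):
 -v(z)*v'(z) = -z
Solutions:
 v(z) = -sqrt(C1 + z^2)
 v(z) = sqrt(C1 + z^2)


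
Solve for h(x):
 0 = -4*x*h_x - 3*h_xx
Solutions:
 h(x) = C1 + C2*erf(sqrt(6)*x/3)


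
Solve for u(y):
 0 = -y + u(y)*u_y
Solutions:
 u(y) = -sqrt(C1 + y^2)
 u(y) = sqrt(C1 + y^2)


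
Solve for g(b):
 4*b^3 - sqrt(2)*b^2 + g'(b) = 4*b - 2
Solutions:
 g(b) = C1 - b^4 + sqrt(2)*b^3/3 + 2*b^2 - 2*b


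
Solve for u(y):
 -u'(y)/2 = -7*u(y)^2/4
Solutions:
 u(y) = -2/(C1 + 7*y)


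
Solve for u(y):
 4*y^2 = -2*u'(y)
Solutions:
 u(y) = C1 - 2*y^3/3


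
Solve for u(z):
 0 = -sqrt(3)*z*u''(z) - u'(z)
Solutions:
 u(z) = C1 + C2*z^(1 - sqrt(3)/3)


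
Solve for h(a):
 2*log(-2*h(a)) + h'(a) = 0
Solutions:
 Integral(1/(log(-_y) + log(2)), (_y, h(a)))/2 = C1 - a


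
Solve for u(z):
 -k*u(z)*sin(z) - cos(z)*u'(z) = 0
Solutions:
 u(z) = C1*exp(k*log(cos(z)))


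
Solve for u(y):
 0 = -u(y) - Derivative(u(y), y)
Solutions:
 u(y) = C1*exp(-y)


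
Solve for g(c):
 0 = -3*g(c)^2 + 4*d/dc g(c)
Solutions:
 g(c) = -4/(C1 + 3*c)


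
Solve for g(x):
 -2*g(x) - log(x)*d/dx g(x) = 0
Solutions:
 g(x) = C1*exp(-2*li(x))


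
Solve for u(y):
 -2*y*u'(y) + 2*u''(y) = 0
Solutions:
 u(y) = C1 + C2*erfi(sqrt(2)*y/2)


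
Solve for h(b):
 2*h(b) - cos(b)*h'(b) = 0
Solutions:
 h(b) = C1*(sin(b) + 1)/(sin(b) - 1)


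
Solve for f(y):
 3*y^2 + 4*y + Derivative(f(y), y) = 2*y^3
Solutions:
 f(y) = C1 + y^4/2 - y^3 - 2*y^2


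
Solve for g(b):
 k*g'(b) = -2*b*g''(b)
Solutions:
 g(b) = C1 + b^(1 - re(k)/2)*(C2*sin(log(b)*Abs(im(k))/2) + C3*cos(log(b)*im(k)/2))


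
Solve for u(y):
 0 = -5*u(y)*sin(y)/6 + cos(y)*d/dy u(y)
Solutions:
 u(y) = C1/cos(y)^(5/6)


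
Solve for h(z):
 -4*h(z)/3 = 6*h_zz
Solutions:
 h(z) = C1*sin(sqrt(2)*z/3) + C2*cos(sqrt(2)*z/3)


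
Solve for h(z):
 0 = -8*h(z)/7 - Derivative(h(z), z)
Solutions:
 h(z) = C1*exp(-8*z/7)


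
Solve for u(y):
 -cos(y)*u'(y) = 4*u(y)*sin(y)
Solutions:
 u(y) = C1*cos(y)^4


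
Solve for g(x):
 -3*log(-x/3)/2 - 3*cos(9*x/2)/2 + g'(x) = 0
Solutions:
 g(x) = C1 + 3*x*log(-x)/2 - 3*x*log(3)/2 - 3*x/2 + sin(9*x/2)/3


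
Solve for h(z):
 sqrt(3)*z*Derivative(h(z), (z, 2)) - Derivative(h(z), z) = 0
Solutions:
 h(z) = C1 + C2*z^(sqrt(3)/3 + 1)


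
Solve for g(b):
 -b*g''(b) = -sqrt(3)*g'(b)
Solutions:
 g(b) = C1 + C2*b^(1 + sqrt(3))


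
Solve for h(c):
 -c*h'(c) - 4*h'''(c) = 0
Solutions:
 h(c) = C1 + Integral(C2*airyai(-2^(1/3)*c/2) + C3*airybi(-2^(1/3)*c/2), c)


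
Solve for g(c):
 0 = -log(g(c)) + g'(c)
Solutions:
 li(g(c)) = C1 + c


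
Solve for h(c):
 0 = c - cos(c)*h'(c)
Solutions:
 h(c) = C1 + Integral(c/cos(c), c)


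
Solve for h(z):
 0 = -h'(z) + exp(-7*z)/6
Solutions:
 h(z) = C1 - exp(-7*z)/42


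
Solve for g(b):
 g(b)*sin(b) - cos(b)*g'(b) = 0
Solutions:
 g(b) = C1/cos(b)


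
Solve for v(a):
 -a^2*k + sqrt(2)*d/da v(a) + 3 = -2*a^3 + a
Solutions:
 v(a) = C1 - sqrt(2)*a^4/4 + sqrt(2)*a^3*k/6 + sqrt(2)*a^2/4 - 3*sqrt(2)*a/2


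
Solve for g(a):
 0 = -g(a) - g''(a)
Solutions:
 g(a) = C1*sin(a) + C2*cos(a)


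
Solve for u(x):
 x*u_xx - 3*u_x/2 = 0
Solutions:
 u(x) = C1 + C2*x^(5/2)


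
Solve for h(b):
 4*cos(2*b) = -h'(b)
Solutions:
 h(b) = C1 - 2*sin(2*b)


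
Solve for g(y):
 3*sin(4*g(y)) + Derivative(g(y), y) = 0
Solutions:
 g(y) = -acos((-C1 - exp(24*y))/(C1 - exp(24*y)))/4 + pi/2
 g(y) = acos((-C1 - exp(24*y))/(C1 - exp(24*y)))/4


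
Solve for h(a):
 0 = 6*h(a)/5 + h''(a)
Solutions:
 h(a) = C1*sin(sqrt(30)*a/5) + C2*cos(sqrt(30)*a/5)


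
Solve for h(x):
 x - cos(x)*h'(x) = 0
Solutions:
 h(x) = C1 + Integral(x/cos(x), x)


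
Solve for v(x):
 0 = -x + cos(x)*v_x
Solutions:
 v(x) = C1 + Integral(x/cos(x), x)


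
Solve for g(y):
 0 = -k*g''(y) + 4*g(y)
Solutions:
 g(y) = C1*exp(-2*y*sqrt(1/k)) + C2*exp(2*y*sqrt(1/k))


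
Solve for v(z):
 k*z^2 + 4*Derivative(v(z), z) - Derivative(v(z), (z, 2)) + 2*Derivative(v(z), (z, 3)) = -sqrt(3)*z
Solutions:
 v(z) = C1 - k*z^3/12 - k*z^2/16 + 7*k*z/32 - sqrt(3)*z^2/8 - sqrt(3)*z/16 + (C2*sin(sqrt(31)*z/4) + C3*cos(sqrt(31)*z/4))*exp(z/4)


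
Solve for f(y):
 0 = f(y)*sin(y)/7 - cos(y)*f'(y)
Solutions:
 f(y) = C1/cos(y)^(1/7)


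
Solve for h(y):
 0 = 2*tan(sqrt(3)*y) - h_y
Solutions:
 h(y) = C1 - 2*sqrt(3)*log(cos(sqrt(3)*y))/3


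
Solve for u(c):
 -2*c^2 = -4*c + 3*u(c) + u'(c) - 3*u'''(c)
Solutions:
 u(c) = C1*exp(-2^(1/3)*c*(2/(5*sqrt(29) + 27)^(1/3) + 2^(1/3)*(5*sqrt(29) + 27)^(1/3))/12)*sin(2^(1/3)*sqrt(3)*c*(-2^(1/3)*(5*sqrt(29) + 27)^(1/3) + 2/(5*sqrt(29) + 27)^(1/3))/12) + C2*exp(-2^(1/3)*c*(2/(5*sqrt(29) + 27)^(1/3) + 2^(1/3)*(5*sqrt(29) + 27)^(1/3))/12)*cos(2^(1/3)*sqrt(3)*c*(-2^(1/3)*(5*sqrt(29) + 27)^(1/3) + 2/(5*sqrt(29) + 27)^(1/3))/12) + C3*exp(2^(1/3)*c*(2/(5*sqrt(29) + 27)^(1/3) + 2^(1/3)*(5*sqrt(29) + 27)^(1/3))/6) - 2*c^2/3 + 16*c/9 - 16/27


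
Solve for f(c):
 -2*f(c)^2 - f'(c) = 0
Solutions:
 f(c) = 1/(C1 + 2*c)


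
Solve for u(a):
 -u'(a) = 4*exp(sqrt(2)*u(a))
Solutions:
 u(a) = sqrt(2)*(2*log(1/(C1 + 4*a)) - log(2))/4


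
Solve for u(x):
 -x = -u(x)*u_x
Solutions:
 u(x) = -sqrt(C1 + x^2)
 u(x) = sqrt(C1 + x^2)


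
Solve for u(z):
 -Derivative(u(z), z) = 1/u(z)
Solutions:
 u(z) = -sqrt(C1 - 2*z)
 u(z) = sqrt(C1 - 2*z)


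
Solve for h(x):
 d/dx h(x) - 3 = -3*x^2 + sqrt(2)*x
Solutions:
 h(x) = C1 - x^3 + sqrt(2)*x^2/2 + 3*x


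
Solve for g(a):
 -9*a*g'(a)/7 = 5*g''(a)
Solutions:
 g(a) = C1 + C2*erf(3*sqrt(70)*a/70)


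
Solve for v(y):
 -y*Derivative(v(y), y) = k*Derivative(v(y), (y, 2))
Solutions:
 v(y) = C1 + C2*sqrt(k)*erf(sqrt(2)*y*sqrt(1/k)/2)


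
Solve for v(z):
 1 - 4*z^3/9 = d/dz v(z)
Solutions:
 v(z) = C1 - z^4/9 + z


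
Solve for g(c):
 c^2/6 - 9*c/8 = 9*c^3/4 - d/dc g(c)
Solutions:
 g(c) = C1 + 9*c^4/16 - c^3/18 + 9*c^2/16


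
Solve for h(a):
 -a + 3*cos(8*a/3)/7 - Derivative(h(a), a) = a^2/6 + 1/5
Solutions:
 h(a) = C1 - a^3/18 - a^2/2 - a/5 + 9*sin(8*a/3)/56


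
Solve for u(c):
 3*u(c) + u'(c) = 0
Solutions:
 u(c) = C1*exp(-3*c)


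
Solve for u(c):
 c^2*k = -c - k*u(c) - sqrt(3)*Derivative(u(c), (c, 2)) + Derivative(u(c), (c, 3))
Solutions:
 u(c) = C1*exp(c*(-3^(1/3)*(-9*k/2 + sqrt((9*k + 2*sqrt(3))^2 - 12)/2 - sqrt(3))^(1/3) + sqrt(3) - 3^(2/3)/(-9*k/2 + sqrt((9*k + 2*sqrt(3))^2 - 12)/2 - sqrt(3))^(1/3))/3) + C2*exp(c*(3^(1/3)*(-9*k/2 + sqrt((9*k + 2*sqrt(3))^2 - 12)/2 - sqrt(3))^(1/3)/6 - 3^(5/6)*I*(-9*k/2 + sqrt((9*k + 2*sqrt(3))^2 - 12)/2 - sqrt(3))^(1/3)/6 + sqrt(3)/3 - 2/((-3^(1/3) + 3^(5/6)*I)*(-9*k/2 + sqrt((9*k + 2*sqrt(3))^2 - 12)/2 - sqrt(3))^(1/3)))) + C3*exp(c*(3^(1/3)*(-9*k/2 + sqrt((9*k + 2*sqrt(3))^2 - 12)/2 - sqrt(3))^(1/3)/6 + 3^(5/6)*I*(-9*k/2 + sqrt((9*k + 2*sqrt(3))^2 - 12)/2 - sqrt(3))^(1/3)/6 + sqrt(3)/3 + 2/((3^(1/3) + 3^(5/6)*I)*(-9*k/2 + sqrt((9*k + 2*sqrt(3))^2 - 12)/2 - sqrt(3))^(1/3)))) - c^2 - c/k + 2*sqrt(3)/k


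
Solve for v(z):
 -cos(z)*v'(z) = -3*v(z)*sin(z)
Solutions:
 v(z) = C1/cos(z)^3


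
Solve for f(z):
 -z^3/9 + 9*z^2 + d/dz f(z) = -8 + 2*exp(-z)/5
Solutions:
 f(z) = C1 + z^4/36 - 3*z^3 - 8*z - 2*exp(-z)/5


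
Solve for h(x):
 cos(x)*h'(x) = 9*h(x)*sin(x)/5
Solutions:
 h(x) = C1/cos(x)^(9/5)


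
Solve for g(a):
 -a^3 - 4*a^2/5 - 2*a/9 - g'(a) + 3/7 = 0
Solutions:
 g(a) = C1 - a^4/4 - 4*a^3/15 - a^2/9 + 3*a/7


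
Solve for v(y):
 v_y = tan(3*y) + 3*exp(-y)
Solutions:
 v(y) = C1 + log(tan(3*y)^2 + 1)/6 - 3*exp(-y)


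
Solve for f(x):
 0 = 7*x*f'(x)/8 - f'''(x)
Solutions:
 f(x) = C1 + Integral(C2*airyai(7^(1/3)*x/2) + C3*airybi(7^(1/3)*x/2), x)


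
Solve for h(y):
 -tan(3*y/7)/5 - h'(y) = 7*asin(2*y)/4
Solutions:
 h(y) = C1 - 7*y*asin(2*y)/4 - 7*sqrt(1 - 4*y^2)/8 + 7*log(cos(3*y/7))/15


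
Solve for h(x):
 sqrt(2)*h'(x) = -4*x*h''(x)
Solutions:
 h(x) = C1 + C2*x^(1 - sqrt(2)/4)


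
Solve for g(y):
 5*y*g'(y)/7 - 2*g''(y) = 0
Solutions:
 g(y) = C1 + C2*erfi(sqrt(35)*y/14)


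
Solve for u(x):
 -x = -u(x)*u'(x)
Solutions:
 u(x) = -sqrt(C1 + x^2)
 u(x) = sqrt(C1 + x^2)


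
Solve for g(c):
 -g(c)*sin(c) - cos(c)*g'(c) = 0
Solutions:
 g(c) = C1*cos(c)


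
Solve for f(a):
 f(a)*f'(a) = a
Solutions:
 f(a) = -sqrt(C1 + a^2)
 f(a) = sqrt(C1 + a^2)


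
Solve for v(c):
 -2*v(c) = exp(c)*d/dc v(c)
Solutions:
 v(c) = C1*exp(2*exp(-c))


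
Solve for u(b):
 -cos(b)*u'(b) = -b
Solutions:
 u(b) = C1 + Integral(b/cos(b), b)


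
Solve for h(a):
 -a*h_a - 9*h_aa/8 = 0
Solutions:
 h(a) = C1 + C2*erf(2*a/3)


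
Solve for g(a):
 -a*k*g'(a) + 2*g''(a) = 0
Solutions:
 g(a) = Piecewise((-sqrt(pi)*C1*erf(a*sqrt(-k)/2)/sqrt(-k) - C2, (k > 0) | (k < 0)), (-C1*a - C2, True))


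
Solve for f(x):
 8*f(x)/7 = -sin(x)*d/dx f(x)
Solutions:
 f(x) = C1*(cos(x) + 1)^(4/7)/(cos(x) - 1)^(4/7)


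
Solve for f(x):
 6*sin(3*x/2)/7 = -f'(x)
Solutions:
 f(x) = C1 + 4*cos(3*x/2)/7


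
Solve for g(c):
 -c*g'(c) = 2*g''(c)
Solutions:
 g(c) = C1 + C2*erf(c/2)


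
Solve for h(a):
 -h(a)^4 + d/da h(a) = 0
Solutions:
 h(a) = (-1/(C1 + 3*a))^(1/3)
 h(a) = (-1/(C1 + a))^(1/3)*(-3^(2/3) - 3*3^(1/6)*I)/6
 h(a) = (-1/(C1 + a))^(1/3)*(-3^(2/3) + 3*3^(1/6)*I)/6


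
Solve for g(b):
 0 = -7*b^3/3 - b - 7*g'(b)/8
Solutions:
 g(b) = C1 - 2*b^4/3 - 4*b^2/7


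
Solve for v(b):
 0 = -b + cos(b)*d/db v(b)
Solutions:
 v(b) = C1 + Integral(b/cos(b), b)


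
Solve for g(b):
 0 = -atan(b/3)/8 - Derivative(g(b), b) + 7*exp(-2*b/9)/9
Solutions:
 g(b) = C1 - b*atan(b/3)/8 + 3*log(b^2 + 9)/16 - 7*exp(-2*b/9)/2


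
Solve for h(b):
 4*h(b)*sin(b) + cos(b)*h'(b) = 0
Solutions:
 h(b) = C1*cos(b)^4


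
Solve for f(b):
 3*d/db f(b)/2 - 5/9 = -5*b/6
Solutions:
 f(b) = C1 - 5*b^2/18 + 10*b/27


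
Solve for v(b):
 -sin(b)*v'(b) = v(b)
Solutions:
 v(b) = C1*sqrt(cos(b) + 1)/sqrt(cos(b) - 1)


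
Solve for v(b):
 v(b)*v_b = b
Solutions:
 v(b) = -sqrt(C1 + b^2)
 v(b) = sqrt(C1 + b^2)


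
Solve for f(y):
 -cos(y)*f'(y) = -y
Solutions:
 f(y) = C1 + Integral(y/cos(y), y)


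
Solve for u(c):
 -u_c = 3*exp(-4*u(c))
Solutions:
 u(c) = log(-I*(C1 - 12*c)^(1/4))
 u(c) = log(I*(C1 - 12*c)^(1/4))
 u(c) = log(-(C1 - 12*c)^(1/4))
 u(c) = log(C1 - 12*c)/4


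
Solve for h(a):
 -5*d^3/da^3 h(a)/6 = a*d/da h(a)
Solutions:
 h(a) = C1 + Integral(C2*airyai(-5^(2/3)*6^(1/3)*a/5) + C3*airybi(-5^(2/3)*6^(1/3)*a/5), a)


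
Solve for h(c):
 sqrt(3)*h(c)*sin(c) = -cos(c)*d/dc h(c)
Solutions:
 h(c) = C1*cos(c)^(sqrt(3))


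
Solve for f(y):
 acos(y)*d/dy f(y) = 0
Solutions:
 f(y) = C1


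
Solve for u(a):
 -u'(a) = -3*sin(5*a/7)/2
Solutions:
 u(a) = C1 - 21*cos(5*a/7)/10


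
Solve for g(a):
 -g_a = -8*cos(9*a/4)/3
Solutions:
 g(a) = C1 + 32*sin(9*a/4)/27


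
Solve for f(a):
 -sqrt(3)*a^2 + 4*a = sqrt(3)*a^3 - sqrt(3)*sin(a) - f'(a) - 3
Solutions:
 f(a) = C1 + sqrt(3)*a^4/4 + sqrt(3)*a^3/3 - 2*a^2 - 3*a + sqrt(3)*cos(a)


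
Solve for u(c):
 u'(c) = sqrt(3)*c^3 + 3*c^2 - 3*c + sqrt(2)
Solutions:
 u(c) = C1 + sqrt(3)*c^4/4 + c^3 - 3*c^2/2 + sqrt(2)*c


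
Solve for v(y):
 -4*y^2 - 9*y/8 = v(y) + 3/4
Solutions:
 v(y) = -4*y^2 - 9*y/8 - 3/4


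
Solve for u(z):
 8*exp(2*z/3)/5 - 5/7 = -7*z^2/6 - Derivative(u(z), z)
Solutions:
 u(z) = C1 - 7*z^3/18 + 5*z/7 - 12*exp(2*z/3)/5


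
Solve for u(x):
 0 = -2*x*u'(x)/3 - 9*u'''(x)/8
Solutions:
 u(x) = C1 + Integral(C2*airyai(-2*2^(1/3)*x/3) + C3*airybi(-2*2^(1/3)*x/3), x)


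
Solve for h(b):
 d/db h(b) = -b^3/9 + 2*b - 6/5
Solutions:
 h(b) = C1 - b^4/36 + b^2 - 6*b/5


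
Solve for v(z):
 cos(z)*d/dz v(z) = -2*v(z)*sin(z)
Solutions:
 v(z) = C1*cos(z)^2


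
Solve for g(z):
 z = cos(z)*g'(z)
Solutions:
 g(z) = C1 + Integral(z/cos(z), z)


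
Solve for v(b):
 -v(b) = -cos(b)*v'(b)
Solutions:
 v(b) = C1*sqrt(sin(b) + 1)/sqrt(sin(b) - 1)


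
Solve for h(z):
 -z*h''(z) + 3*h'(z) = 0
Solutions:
 h(z) = C1 + C2*z^4


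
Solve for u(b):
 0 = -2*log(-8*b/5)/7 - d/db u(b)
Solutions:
 u(b) = C1 - 2*b*log(-b)/7 + 2*b*(-3*log(2) + 1 + log(5))/7


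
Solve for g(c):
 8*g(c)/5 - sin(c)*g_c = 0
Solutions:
 g(c) = C1*(cos(c) - 1)^(4/5)/(cos(c) + 1)^(4/5)


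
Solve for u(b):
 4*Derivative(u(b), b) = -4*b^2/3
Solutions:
 u(b) = C1 - b^3/9


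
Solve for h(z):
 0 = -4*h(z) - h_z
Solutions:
 h(z) = C1*exp(-4*z)


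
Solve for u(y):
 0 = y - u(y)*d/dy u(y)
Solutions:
 u(y) = -sqrt(C1 + y^2)
 u(y) = sqrt(C1 + y^2)


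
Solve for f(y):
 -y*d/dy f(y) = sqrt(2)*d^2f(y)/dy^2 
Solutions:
 f(y) = C1 + C2*erf(2^(1/4)*y/2)


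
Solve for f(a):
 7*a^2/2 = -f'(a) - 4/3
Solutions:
 f(a) = C1 - 7*a^3/6 - 4*a/3


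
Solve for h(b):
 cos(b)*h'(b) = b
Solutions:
 h(b) = C1 + Integral(b/cos(b), b)


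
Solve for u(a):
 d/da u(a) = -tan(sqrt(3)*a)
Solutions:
 u(a) = C1 + sqrt(3)*log(cos(sqrt(3)*a))/3


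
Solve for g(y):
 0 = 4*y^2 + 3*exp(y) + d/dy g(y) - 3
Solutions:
 g(y) = C1 - 4*y^3/3 + 3*y - 3*exp(y)


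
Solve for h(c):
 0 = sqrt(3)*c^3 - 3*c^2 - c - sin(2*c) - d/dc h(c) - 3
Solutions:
 h(c) = C1 + sqrt(3)*c^4/4 - c^3 - c^2/2 - 3*c + cos(2*c)/2


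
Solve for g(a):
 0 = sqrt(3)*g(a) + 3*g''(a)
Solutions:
 g(a) = C1*sin(3^(3/4)*a/3) + C2*cos(3^(3/4)*a/3)


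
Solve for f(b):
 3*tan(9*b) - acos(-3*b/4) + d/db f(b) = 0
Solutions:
 f(b) = C1 + b*acos(-3*b/4) + sqrt(16 - 9*b^2)/3 + log(cos(9*b))/3


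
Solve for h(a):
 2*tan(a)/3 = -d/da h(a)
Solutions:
 h(a) = C1 + 2*log(cos(a))/3


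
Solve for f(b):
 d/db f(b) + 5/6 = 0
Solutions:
 f(b) = C1 - 5*b/6


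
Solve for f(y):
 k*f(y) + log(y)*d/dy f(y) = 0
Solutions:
 f(y) = C1*exp(-k*li(y))


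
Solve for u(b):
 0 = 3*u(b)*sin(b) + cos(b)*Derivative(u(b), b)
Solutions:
 u(b) = C1*cos(b)^3


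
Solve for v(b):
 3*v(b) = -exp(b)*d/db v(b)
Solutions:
 v(b) = C1*exp(3*exp(-b))


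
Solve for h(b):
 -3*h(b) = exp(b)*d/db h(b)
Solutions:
 h(b) = C1*exp(3*exp(-b))


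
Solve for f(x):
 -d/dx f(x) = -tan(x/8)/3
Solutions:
 f(x) = C1 - 8*log(cos(x/8))/3


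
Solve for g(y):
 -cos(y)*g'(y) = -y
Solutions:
 g(y) = C1 + Integral(y/cos(y), y)


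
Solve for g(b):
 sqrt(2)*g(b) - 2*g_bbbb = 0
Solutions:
 g(b) = C1*exp(-2^(7/8)*b/2) + C2*exp(2^(7/8)*b/2) + C3*sin(2^(7/8)*b/2) + C4*cos(2^(7/8)*b/2)


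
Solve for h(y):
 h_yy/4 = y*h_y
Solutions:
 h(y) = C1 + C2*erfi(sqrt(2)*y)


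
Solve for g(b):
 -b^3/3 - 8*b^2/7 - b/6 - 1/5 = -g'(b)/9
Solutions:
 g(b) = C1 + 3*b^4/4 + 24*b^3/7 + 3*b^2/4 + 9*b/5


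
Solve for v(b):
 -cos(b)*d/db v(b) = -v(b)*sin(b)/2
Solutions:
 v(b) = C1/sqrt(cos(b))


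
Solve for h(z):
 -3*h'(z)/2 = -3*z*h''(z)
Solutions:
 h(z) = C1 + C2*z^(3/2)


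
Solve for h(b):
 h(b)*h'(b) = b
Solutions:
 h(b) = -sqrt(C1 + b^2)
 h(b) = sqrt(C1 + b^2)


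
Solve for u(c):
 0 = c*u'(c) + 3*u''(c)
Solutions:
 u(c) = C1 + C2*erf(sqrt(6)*c/6)


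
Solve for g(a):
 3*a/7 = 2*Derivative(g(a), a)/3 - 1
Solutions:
 g(a) = C1 + 9*a^2/28 + 3*a/2


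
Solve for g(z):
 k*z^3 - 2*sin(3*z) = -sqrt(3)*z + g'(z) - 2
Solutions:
 g(z) = C1 + k*z^4/4 + sqrt(3)*z^2/2 + 2*z + 2*cos(3*z)/3


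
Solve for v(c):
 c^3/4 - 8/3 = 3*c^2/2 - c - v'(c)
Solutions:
 v(c) = C1 - c^4/16 + c^3/2 - c^2/2 + 8*c/3


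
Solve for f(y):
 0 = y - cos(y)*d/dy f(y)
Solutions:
 f(y) = C1 + Integral(y/cos(y), y)


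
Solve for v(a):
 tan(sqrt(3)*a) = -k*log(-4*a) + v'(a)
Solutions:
 v(a) = C1 + a*k*(log(-a) - 1) + 2*a*k*log(2) - sqrt(3)*log(cos(sqrt(3)*a))/3


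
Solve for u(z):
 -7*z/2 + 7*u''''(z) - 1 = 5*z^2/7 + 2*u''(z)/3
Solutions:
 u(z) = C1 + C2*z + C3*exp(-sqrt(42)*z/21) + C4*exp(sqrt(42)*z/21) - 5*z^4/56 - 7*z^3/8 - 12*z^2


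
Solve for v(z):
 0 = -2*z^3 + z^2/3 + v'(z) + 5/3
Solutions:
 v(z) = C1 + z^4/2 - z^3/9 - 5*z/3


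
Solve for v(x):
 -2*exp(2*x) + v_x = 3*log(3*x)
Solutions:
 v(x) = C1 + 3*x*log(x) + 3*x*(-1 + log(3)) + exp(2*x)


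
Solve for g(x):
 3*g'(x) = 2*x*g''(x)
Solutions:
 g(x) = C1 + C2*x^(5/2)


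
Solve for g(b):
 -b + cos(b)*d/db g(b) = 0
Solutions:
 g(b) = C1 + Integral(b/cos(b), b)


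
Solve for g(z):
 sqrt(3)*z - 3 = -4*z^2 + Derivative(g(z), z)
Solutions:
 g(z) = C1 + 4*z^3/3 + sqrt(3)*z^2/2 - 3*z


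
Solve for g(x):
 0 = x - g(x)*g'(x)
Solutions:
 g(x) = -sqrt(C1 + x^2)
 g(x) = sqrt(C1 + x^2)


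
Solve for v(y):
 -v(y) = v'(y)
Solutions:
 v(y) = C1*exp(-y)


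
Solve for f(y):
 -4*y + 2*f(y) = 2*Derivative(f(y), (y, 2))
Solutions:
 f(y) = C1*exp(-y) + C2*exp(y) + 2*y


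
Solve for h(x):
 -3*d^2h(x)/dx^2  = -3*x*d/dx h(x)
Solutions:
 h(x) = C1 + C2*erfi(sqrt(2)*x/2)


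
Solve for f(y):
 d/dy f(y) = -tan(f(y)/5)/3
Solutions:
 f(y) = -5*asin(C1*exp(-y/15)) + 5*pi
 f(y) = 5*asin(C1*exp(-y/15))


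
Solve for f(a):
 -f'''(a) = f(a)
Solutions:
 f(a) = C3*exp(-a) + (C1*sin(sqrt(3)*a/2) + C2*cos(sqrt(3)*a/2))*exp(a/2)


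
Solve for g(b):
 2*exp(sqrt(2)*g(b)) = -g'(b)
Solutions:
 g(b) = sqrt(2)*(2*log(1/(C1 + 2*b)) - log(2))/4


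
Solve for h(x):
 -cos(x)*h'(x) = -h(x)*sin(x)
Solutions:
 h(x) = C1/cos(x)


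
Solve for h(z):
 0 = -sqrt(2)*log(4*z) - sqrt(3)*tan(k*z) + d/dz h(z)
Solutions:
 h(z) = C1 + sqrt(2)*z*(log(z) - 1) + 2*sqrt(2)*z*log(2) + sqrt(3)*Piecewise((-log(cos(k*z))/k, Ne(k, 0)), (0, True))


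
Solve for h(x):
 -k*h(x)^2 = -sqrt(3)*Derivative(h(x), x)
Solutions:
 h(x) = -3/(C1 + sqrt(3)*k*x)


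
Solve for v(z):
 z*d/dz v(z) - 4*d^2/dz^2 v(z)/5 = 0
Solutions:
 v(z) = C1 + C2*erfi(sqrt(10)*z/4)


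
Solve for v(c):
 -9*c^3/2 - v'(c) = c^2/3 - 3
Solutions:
 v(c) = C1 - 9*c^4/8 - c^3/9 + 3*c


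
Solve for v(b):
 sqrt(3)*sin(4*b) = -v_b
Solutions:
 v(b) = C1 + sqrt(3)*cos(4*b)/4


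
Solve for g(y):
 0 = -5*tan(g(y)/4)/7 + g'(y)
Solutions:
 g(y) = -4*asin(C1*exp(5*y/28)) + 4*pi
 g(y) = 4*asin(C1*exp(5*y/28))


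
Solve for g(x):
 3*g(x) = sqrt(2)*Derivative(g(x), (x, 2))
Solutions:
 g(x) = C1*exp(-2^(3/4)*sqrt(3)*x/2) + C2*exp(2^(3/4)*sqrt(3)*x/2)


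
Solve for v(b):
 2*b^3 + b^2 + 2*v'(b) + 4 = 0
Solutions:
 v(b) = C1 - b^4/4 - b^3/6 - 2*b


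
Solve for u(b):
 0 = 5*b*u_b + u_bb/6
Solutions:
 u(b) = C1 + C2*erf(sqrt(15)*b)


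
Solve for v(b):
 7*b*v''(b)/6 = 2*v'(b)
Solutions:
 v(b) = C1 + C2*b^(19/7)


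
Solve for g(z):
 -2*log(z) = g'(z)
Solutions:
 g(z) = C1 - 2*z*log(z) + 2*z


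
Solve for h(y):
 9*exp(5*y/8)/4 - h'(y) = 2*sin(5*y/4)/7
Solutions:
 h(y) = C1 + 18*exp(5*y/8)/5 + 8*cos(5*y/4)/35


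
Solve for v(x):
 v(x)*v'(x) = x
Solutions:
 v(x) = -sqrt(C1 + x^2)
 v(x) = sqrt(C1 + x^2)


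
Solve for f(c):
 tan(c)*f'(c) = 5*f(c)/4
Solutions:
 f(c) = C1*sin(c)^(5/4)


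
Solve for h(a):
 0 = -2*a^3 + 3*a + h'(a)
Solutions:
 h(a) = C1 + a^4/2 - 3*a^2/2


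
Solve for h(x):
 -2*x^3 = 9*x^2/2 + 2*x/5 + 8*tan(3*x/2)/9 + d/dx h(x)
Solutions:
 h(x) = C1 - x^4/2 - 3*x^3/2 - x^2/5 + 16*log(cos(3*x/2))/27


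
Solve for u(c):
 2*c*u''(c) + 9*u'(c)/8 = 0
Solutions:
 u(c) = C1 + C2*c^(7/16)


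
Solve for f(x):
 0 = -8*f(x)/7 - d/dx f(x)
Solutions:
 f(x) = C1*exp(-8*x/7)


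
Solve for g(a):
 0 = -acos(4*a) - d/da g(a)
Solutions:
 g(a) = C1 - a*acos(4*a) + sqrt(1 - 16*a^2)/4


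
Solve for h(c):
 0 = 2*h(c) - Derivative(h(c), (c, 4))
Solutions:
 h(c) = C1*exp(-2^(1/4)*c) + C2*exp(2^(1/4)*c) + C3*sin(2^(1/4)*c) + C4*cos(2^(1/4)*c)


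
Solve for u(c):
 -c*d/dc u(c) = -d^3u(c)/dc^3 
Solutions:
 u(c) = C1 + Integral(C2*airyai(c) + C3*airybi(c), c)


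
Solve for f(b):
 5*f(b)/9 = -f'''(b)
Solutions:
 f(b) = C3*exp(-15^(1/3)*b/3) + (C1*sin(3^(5/6)*5^(1/3)*b/6) + C2*cos(3^(5/6)*5^(1/3)*b/6))*exp(15^(1/3)*b/6)


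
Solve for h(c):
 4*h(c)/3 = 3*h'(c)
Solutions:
 h(c) = C1*exp(4*c/9)


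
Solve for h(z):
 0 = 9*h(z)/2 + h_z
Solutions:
 h(z) = C1*exp(-9*z/2)


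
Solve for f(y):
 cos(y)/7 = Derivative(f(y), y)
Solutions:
 f(y) = C1 + sin(y)/7


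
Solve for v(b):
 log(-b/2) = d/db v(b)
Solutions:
 v(b) = C1 + b*log(-b) + b*(-1 - log(2))


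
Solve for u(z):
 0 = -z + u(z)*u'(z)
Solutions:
 u(z) = -sqrt(C1 + z^2)
 u(z) = sqrt(C1 + z^2)


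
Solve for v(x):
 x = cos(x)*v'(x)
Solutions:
 v(x) = C1 + Integral(x/cos(x), x)


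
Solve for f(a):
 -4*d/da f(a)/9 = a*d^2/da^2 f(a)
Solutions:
 f(a) = C1 + C2*a^(5/9)


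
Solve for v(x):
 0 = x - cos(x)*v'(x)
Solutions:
 v(x) = C1 + Integral(x/cos(x), x)


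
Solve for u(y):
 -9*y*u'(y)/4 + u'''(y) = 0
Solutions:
 u(y) = C1 + Integral(C2*airyai(2^(1/3)*3^(2/3)*y/2) + C3*airybi(2^(1/3)*3^(2/3)*y/2), y)


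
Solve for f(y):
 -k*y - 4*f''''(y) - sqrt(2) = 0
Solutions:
 f(y) = C1 + C2*y + C3*y^2 + C4*y^3 - k*y^5/480 - sqrt(2)*y^4/96


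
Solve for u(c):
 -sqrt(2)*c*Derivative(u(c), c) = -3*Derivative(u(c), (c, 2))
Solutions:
 u(c) = C1 + C2*erfi(2^(3/4)*sqrt(3)*c/6)


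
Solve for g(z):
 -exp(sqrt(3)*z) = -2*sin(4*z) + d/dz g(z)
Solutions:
 g(z) = C1 - sqrt(3)*exp(sqrt(3)*z)/3 - cos(4*z)/2


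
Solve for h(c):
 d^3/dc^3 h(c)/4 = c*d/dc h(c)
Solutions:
 h(c) = C1 + Integral(C2*airyai(2^(2/3)*c) + C3*airybi(2^(2/3)*c), c)


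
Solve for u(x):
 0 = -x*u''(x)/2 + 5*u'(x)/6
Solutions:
 u(x) = C1 + C2*x^(8/3)


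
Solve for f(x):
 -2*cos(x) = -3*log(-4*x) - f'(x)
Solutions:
 f(x) = C1 - 3*x*log(-x) - 6*x*log(2) + 3*x + 2*sin(x)


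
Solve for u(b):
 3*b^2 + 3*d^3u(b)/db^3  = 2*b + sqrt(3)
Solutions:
 u(b) = C1 + C2*b + C3*b^2 - b^5/60 + b^4/36 + sqrt(3)*b^3/18


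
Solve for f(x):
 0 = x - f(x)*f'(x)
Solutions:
 f(x) = -sqrt(C1 + x^2)
 f(x) = sqrt(C1 + x^2)


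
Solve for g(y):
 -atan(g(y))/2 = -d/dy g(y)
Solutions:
 Integral(1/atan(_y), (_y, g(y))) = C1 + y/2


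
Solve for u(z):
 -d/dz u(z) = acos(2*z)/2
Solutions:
 u(z) = C1 - z*acos(2*z)/2 + sqrt(1 - 4*z^2)/4


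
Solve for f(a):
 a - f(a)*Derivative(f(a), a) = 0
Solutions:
 f(a) = -sqrt(C1 + a^2)
 f(a) = sqrt(C1 + a^2)


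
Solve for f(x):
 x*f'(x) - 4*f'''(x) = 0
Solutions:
 f(x) = C1 + Integral(C2*airyai(2^(1/3)*x/2) + C3*airybi(2^(1/3)*x/2), x)


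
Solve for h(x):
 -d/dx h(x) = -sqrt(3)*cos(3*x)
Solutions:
 h(x) = C1 + sqrt(3)*sin(3*x)/3


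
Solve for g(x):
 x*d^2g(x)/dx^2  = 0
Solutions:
 g(x) = C1 + C2*x


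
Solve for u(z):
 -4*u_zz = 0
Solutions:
 u(z) = C1 + C2*z


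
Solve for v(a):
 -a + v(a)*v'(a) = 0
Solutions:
 v(a) = -sqrt(C1 + a^2)
 v(a) = sqrt(C1 + a^2)


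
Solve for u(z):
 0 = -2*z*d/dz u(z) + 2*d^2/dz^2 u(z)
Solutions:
 u(z) = C1 + C2*erfi(sqrt(2)*z/2)


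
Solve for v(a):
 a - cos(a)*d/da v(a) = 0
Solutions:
 v(a) = C1 + Integral(a/cos(a), a)


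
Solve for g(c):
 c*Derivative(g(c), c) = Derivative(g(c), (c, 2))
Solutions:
 g(c) = C1 + C2*erfi(sqrt(2)*c/2)


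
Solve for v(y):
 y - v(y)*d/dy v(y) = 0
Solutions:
 v(y) = -sqrt(C1 + y^2)
 v(y) = sqrt(C1 + y^2)


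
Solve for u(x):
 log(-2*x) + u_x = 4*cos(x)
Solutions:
 u(x) = C1 - x*log(-x) - x*log(2) + x + 4*sin(x)


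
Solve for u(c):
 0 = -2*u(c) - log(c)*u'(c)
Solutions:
 u(c) = C1*exp(-2*li(c))


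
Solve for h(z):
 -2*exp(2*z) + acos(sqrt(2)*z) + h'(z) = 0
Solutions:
 h(z) = C1 - z*acos(sqrt(2)*z) + sqrt(2)*sqrt(1 - 2*z^2)/2 + exp(2*z)
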